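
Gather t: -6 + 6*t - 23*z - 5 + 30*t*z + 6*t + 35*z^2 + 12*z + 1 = t*(30*z + 12) + 35*z^2 - 11*z - 10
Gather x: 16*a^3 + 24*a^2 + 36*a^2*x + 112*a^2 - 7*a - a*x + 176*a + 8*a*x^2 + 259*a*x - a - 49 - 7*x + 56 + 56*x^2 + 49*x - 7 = 16*a^3 + 136*a^2 + 168*a + x^2*(8*a + 56) + x*(36*a^2 + 258*a + 42)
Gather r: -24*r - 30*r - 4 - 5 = -54*r - 9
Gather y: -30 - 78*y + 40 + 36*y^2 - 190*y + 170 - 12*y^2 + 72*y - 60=24*y^2 - 196*y + 120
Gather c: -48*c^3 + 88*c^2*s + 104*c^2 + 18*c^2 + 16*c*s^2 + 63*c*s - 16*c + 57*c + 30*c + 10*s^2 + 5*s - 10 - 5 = -48*c^3 + c^2*(88*s + 122) + c*(16*s^2 + 63*s + 71) + 10*s^2 + 5*s - 15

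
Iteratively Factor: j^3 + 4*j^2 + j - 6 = (j + 3)*(j^2 + j - 2) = (j - 1)*(j + 3)*(j + 2)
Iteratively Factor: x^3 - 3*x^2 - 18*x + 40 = (x - 2)*(x^2 - x - 20) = (x - 2)*(x + 4)*(x - 5)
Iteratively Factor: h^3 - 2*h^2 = (h)*(h^2 - 2*h) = h*(h - 2)*(h)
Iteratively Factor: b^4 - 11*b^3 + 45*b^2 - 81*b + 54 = (b - 3)*(b^3 - 8*b^2 + 21*b - 18) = (b - 3)^2*(b^2 - 5*b + 6) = (b - 3)^2*(b - 2)*(b - 3)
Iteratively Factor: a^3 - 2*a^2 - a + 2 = (a + 1)*(a^2 - 3*a + 2) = (a - 2)*(a + 1)*(a - 1)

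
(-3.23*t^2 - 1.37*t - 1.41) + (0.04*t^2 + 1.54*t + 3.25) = -3.19*t^2 + 0.17*t + 1.84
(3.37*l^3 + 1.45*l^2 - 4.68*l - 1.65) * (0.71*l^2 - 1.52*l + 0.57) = 2.3927*l^5 - 4.0929*l^4 - 3.6059*l^3 + 6.7686*l^2 - 0.1596*l - 0.9405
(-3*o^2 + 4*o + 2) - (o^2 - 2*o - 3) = -4*o^2 + 6*o + 5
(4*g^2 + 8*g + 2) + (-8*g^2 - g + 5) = -4*g^2 + 7*g + 7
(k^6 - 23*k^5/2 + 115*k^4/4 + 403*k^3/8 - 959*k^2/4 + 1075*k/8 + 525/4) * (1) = k^6 - 23*k^5/2 + 115*k^4/4 + 403*k^3/8 - 959*k^2/4 + 1075*k/8 + 525/4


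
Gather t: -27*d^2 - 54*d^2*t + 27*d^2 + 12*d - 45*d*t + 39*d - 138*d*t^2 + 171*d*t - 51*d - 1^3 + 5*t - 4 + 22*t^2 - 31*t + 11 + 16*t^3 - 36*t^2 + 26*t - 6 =16*t^3 + t^2*(-138*d - 14) + t*(-54*d^2 + 126*d)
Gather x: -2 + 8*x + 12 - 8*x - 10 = 0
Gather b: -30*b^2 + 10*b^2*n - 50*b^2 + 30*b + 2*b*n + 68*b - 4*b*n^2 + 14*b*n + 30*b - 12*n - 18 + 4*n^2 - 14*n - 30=b^2*(10*n - 80) + b*(-4*n^2 + 16*n + 128) + 4*n^2 - 26*n - 48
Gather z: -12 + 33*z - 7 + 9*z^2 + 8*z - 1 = 9*z^2 + 41*z - 20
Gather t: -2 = -2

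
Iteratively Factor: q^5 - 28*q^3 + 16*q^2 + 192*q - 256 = (q + 4)*(q^4 - 4*q^3 - 12*q^2 + 64*q - 64) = (q - 4)*(q + 4)*(q^3 - 12*q + 16) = (q - 4)*(q + 4)^2*(q^2 - 4*q + 4) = (q - 4)*(q - 2)*(q + 4)^2*(q - 2)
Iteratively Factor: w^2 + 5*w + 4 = (w + 4)*(w + 1)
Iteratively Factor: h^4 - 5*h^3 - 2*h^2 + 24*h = (h + 2)*(h^3 - 7*h^2 + 12*h) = (h - 4)*(h + 2)*(h^2 - 3*h) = (h - 4)*(h - 3)*(h + 2)*(h)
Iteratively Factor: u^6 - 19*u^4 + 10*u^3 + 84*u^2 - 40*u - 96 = (u + 2)*(u^5 - 2*u^4 - 15*u^3 + 40*u^2 + 4*u - 48) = (u + 2)*(u + 4)*(u^4 - 6*u^3 + 9*u^2 + 4*u - 12) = (u + 1)*(u + 2)*(u + 4)*(u^3 - 7*u^2 + 16*u - 12) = (u - 2)*(u + 1)*(u + 2)*(u + 4)*(u^2 - 5*u + 6) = (u - 3)*(u - 2)*(u + 1)*(u + 2)*(u + 4)*(u - 2)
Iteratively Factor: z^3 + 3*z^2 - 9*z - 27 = (z + 3)*(z^2 - 9) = (z - 3)*(z + 3)*(z + 3)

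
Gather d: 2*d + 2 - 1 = 2*d + 1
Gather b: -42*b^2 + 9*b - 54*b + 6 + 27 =-42*b^2 - 45*b + 33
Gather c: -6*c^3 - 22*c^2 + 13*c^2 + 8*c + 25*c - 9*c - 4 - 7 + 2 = -6*c^3 - 9*c^2 + 24*c - 9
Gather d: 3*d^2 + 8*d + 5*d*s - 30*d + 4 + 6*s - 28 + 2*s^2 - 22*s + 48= 3*d^2 + d*(5*s - 22) + 2*s^2 - 16*s + 24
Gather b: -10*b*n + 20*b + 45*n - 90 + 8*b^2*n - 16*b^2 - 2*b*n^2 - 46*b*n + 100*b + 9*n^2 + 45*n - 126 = b^2*(8*n - 16) + b*(-2*n^2 - 56*n + 120) + 9*n^2 + 90*n - 216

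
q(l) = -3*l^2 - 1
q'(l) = -6*l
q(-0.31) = -1.29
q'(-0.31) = 1.86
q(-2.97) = -27.46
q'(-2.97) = 17.82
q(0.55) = -1.91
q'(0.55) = -3.30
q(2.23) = -15.92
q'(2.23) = -13.38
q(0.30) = -1.27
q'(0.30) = -1.80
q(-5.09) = -78.72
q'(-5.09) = 30.54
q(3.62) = -40.31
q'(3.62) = -21.72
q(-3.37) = -35.07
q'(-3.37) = 20.22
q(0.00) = -1.00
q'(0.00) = 0.00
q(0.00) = -1.00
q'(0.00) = 0.00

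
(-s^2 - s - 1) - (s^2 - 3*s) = -2*s^2 + 2*s - 1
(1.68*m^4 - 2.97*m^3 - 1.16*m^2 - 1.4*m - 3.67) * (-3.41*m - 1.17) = -5.7288*m^5 + 8.1621*m^4 + 7.4305*m^3 + 6.1312*m^2 + 14.1527*m + 4.2939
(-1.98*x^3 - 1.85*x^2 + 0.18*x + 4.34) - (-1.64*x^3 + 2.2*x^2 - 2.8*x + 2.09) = -0.34*x^3 - 4.05*x^2 + 2.98*x + 2.25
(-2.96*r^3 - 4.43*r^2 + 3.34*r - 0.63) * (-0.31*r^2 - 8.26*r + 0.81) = 0.9176*r^5 + 25.8229*r^4 + 33.1588*r^3 - 30.9814*r^2 + 7.9092*r - 0.5103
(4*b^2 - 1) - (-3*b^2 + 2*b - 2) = 7*b^2 - 2*b + 1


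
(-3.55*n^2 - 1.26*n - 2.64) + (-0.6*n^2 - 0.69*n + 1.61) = -4.15*n^2 - 1.95*n - 1.03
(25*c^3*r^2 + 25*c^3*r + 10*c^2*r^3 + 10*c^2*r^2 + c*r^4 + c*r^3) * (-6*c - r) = -150*c^4*r^2 - 150*c^4*r - 85*c^3*r^3 - 85*c^3*r^2 - 16*c^2*r^4 - 16*c^2*r^3 - c*r^5 - c*r^4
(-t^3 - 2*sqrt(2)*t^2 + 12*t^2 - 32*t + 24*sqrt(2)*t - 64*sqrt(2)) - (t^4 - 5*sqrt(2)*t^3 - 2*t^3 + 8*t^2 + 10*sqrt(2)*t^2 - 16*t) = -t^4 + t^3 + 5*sqrt(2)*t^3 - 12*sqrt(2)*t^2 + 4*t^2 - 16*t + 24*sqrt(2)*t - 64*sqrt(2)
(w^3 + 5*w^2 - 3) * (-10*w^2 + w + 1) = -10*w^5 - 49*w^4 + 6*w^3 + 35*w^2 - 3*w - 3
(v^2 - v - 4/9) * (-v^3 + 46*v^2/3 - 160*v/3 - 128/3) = -v^5 + 49*v^4/3 - 614*v^3/9 + 104*v^2/27 + 1792*v/27 + 512/27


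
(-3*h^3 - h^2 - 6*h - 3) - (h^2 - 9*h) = -3*h^3 - 2*h^2 + 3*h - 3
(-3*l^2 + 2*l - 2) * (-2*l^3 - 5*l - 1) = 6*l^5 - 4*l^4 + 19*l^3 - 7*l^2 + 8*l + 2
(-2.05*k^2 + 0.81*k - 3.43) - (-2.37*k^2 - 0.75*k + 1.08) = 0.32*k^2 + 1.56*k - 4.51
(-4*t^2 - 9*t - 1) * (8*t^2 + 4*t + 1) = -32*t^4 - 88*t^3 - 48*t^2 - 13*t - 1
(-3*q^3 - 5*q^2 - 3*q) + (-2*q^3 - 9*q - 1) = -5*q^3 - 5*q^2 - 12*q - 1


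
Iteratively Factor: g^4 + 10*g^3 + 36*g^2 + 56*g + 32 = (g + 2)*(g^3 + 8*g^2 + 20*g + 16) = (g + 2)^2*(g^2 + 6*g + 8) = (g + 2)^3*(g + 4)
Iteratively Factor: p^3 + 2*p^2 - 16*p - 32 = (p + 2)*(p^2 - 16) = (p - 4)*(p + 2)*(p + 4)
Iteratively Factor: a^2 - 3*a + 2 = (a - 2)*(a - 1)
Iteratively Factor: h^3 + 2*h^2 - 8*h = (h)*(h^2 + 2*h - 8) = h*(h - 2)*(h + 4)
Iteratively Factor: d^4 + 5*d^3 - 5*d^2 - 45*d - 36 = (d + 1)*(d^3 + 4*d^2 - 9*d - 36) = (d - 3)*(d + 1)*(d^2 + 7*d + 12) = (d - 3)*(d + 1)*(d + 4)*(d + 3)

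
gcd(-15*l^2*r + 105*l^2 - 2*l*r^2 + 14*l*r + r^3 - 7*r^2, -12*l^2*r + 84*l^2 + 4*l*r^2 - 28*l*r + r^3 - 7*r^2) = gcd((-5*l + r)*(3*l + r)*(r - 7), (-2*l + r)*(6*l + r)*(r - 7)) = r - 7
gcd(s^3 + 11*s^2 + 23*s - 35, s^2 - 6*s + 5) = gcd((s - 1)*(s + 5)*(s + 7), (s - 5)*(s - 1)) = s - 1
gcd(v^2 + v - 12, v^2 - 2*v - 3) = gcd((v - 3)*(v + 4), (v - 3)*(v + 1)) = v - 3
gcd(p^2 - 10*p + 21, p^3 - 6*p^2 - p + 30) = p - 3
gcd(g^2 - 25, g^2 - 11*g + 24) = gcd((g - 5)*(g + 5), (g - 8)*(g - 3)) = 1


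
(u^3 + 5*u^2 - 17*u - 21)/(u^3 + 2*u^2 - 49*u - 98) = (u^2 - 2*u - 3)/(u^2 - 5*u - 14)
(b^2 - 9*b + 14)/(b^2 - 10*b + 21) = (b - 2)/(b - 3)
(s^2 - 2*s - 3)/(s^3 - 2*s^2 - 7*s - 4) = (s - 3)/(s^2 - 3*s - 4)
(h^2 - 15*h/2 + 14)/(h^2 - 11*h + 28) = (h - 7/2)/(h - 7)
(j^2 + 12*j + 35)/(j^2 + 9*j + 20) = (j + 7)/(j + 4)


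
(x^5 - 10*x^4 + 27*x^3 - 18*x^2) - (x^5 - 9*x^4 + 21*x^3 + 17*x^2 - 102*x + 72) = -x^4 + 6*x^3 - 35*x^2 + 102*x - 72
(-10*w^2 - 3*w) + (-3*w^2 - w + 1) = -13*w^2 - 4*w + 1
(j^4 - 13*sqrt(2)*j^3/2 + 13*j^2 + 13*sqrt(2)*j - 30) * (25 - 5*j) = -5*j^5 + 25*j^4 + 65*sqrt(2)*j^4/2 - 325*sqrt(2)*j^3/2 - 65*j^3 - 65*sqrt(2)*j^2 + 325*j^2 + 150*j + 325*sqrt(2)*j - 750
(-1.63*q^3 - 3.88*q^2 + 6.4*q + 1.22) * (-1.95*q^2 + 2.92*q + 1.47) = 3.1785*q^5 + 2.8064*q^4 - 26.2057*q^3 + 10.6054*q^2 + 12.9704*q + 1.7934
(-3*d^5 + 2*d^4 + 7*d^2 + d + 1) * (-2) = 6*d^5 - 4*d^4 - 14*d^2 - 2*d - 2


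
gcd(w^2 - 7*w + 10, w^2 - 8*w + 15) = w - 5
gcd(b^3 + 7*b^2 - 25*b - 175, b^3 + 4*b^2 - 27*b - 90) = b - 5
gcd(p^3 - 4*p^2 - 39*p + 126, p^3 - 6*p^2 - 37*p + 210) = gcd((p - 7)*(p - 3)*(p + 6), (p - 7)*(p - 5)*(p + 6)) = p^2 - p - 42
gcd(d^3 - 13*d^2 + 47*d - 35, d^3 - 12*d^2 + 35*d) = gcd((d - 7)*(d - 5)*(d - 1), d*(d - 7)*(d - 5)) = d^2 - 12*d + 35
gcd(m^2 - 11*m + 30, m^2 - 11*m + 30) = m^2 - 11*m + 30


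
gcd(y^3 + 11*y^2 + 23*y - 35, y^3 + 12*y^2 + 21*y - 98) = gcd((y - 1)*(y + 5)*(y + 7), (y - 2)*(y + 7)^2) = y + 7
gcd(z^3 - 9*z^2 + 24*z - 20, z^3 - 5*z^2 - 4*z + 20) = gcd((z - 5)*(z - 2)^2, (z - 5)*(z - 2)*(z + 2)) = z^2 - 7*z + 10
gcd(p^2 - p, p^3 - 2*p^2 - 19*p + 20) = p - 1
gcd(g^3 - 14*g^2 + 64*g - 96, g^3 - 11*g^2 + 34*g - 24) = g^2 - 10*g + 24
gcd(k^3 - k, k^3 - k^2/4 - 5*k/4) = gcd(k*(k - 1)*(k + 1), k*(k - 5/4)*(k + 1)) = k^2 + k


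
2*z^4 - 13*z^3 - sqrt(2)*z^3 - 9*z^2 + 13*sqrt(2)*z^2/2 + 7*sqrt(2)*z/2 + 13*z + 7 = (z - 7)*(z - sqrt(2))*(sqrt(2)*z + 1)*(sqrt(2)*z + sqrt(2)/2)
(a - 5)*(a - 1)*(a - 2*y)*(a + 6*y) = a^4 + 4*a^3*y - 6*a^3 - 12*a^2*y^2 - 24*a^2*y + 5*a^2 + 72*a*y^2 + 20*a*y - 60*y^2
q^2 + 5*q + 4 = (q + 1)*(q + 4)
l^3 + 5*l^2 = l^2*(l + 5)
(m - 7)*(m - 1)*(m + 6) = m^3 - 2*m^2 - 41*m + 42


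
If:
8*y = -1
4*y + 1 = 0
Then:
No Solution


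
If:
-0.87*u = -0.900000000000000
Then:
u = 1.03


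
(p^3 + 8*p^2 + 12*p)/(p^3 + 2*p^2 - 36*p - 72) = p/(p - 6)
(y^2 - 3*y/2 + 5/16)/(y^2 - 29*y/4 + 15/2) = (y - 1/4)/(y - 6)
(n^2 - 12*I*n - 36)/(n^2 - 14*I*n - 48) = (n - 6*I)/(n - 8*I)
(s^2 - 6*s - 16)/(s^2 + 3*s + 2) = (s - 8)/(s + 1)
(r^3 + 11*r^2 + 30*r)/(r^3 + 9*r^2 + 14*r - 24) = r*(r + 5)/(r^2 + 3*r - 4)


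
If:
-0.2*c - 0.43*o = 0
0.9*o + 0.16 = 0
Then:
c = 0.38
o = -0.18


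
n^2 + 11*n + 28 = (n + 4)*(n + 7)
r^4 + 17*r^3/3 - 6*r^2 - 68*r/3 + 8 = (r - 2)*(r - 1/3)*(r + 2)*(r + 6)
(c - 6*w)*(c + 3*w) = c^2 - 3*c*w - 18*w^2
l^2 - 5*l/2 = l*(l - 5/2)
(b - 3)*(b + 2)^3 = b^4 + 3*b^3 - 6*b^2 - 28*b - 24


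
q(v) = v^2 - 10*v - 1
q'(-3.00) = -16.00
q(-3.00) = 38.00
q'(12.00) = 14.00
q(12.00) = 23.00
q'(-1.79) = -13.58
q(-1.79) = 20.10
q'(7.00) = 4.00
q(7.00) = -22.00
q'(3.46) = -3.08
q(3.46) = -23.63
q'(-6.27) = -22.54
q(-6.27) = 101.01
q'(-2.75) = -15.50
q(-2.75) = 34.06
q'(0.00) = -10.00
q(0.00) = -1.00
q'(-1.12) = -12.24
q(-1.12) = 11.45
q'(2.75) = -4.50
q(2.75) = -20.94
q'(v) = 2*v - 10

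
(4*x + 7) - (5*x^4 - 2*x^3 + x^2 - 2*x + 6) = -5*x^4 + 2*x^3 - x^2 + 6*x + 1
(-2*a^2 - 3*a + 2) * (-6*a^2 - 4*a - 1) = 12*a^4 + 26*a^3 + 2*a^2 - 5*a - 2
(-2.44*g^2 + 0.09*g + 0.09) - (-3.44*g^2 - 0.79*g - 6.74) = 1.0*g^2 + 0.88*g + 6.83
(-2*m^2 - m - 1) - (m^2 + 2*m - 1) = -3*m^2 - 3*m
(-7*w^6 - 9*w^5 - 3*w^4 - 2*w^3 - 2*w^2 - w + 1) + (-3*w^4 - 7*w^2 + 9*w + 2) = -7*w^6 - 9*w^5 - 6*w^4 - 2*w^3 - 9*w^2 + 8*w + 3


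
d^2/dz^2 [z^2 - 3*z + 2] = 2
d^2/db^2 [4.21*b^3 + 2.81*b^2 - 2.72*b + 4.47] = 25.26*b + 5.62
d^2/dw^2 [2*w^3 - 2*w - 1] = 12*w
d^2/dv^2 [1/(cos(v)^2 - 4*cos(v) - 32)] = (4*sin(v)^4 - 146*sin(v)^2 - 113*cos(v) - 3*cos(3*v) + 46)/(sin(v)^2 + 4*cos(v) + 31)^3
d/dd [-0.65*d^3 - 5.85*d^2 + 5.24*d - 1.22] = -1.95*d^2 - 11.7*d + 5.24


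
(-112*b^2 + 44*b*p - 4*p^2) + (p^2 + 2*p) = -112*b^2 + 44*b*p - 3*p^2 + 2*p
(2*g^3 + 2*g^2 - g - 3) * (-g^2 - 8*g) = -2*g^5 - 18*g^4 - 15*g^3 + 11*g^2 + 24*g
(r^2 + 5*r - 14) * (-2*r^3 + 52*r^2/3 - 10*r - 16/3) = -2*r^5 + 22*r^4/3 + 314*r^3/3 - 298*r^2 + 340*r/3 + 224/3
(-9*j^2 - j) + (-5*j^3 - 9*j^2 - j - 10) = -5*j^3 - 18*j^2 - 2*j - 10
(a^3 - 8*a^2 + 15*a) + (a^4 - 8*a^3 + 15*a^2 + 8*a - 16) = a^4 - 7*a^3 + 7*a^2 + 23*a - 16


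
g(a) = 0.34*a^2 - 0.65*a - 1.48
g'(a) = 0.68*a - 0.65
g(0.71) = -1.77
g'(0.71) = -0.17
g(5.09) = 4.02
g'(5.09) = 2.81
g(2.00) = -1.42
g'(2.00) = 0.71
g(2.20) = -1.26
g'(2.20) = 0.85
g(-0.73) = -0.82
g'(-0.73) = -1.15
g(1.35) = -1.74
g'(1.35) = 0.27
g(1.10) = -1.78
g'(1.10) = 0.10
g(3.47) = 0.36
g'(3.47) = 1.71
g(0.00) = -1.48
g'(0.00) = -0.65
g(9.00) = 20.21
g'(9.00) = 5.47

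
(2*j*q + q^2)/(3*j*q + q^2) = (2*j + q)/(3*j + q)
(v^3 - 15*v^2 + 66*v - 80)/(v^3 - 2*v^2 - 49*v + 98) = (v^2 - 13*v + 40)/(v^2 - 49)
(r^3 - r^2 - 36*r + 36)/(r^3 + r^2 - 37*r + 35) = (r^2 - 36)/(r^2 + 2*r - 35)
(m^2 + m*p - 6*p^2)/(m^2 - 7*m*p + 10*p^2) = (-m - 3*p)/(-m + 5*p)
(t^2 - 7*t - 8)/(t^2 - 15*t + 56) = (t + 1)/(t - 7)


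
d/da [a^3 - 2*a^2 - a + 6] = 3*a^2 - 4*a - 1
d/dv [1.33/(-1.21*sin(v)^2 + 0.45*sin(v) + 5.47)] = (3.2186*sin(v) - 0.5985)*cos(v)/(-1.21*sin(v)^2 + 0.45*sin(v) + 5.47)^2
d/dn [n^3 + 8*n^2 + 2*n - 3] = 3*n^2 + 16*n + 2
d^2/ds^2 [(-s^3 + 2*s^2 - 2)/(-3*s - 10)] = 2*(9*s^3 + 90*s^2 + 300*s - 182)/(27*s^3 + 270*s^2 + 900*s + 1000)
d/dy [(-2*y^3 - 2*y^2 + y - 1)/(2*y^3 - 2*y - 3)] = (4*y^4 + 4*y^3 + 28*y^2 + 12*y - 5)/(4*y^6 - 8*y^4 - 12*y^3 + 4*y^2 + 12*y + 9)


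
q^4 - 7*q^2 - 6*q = q*(q - 3)*(q + 1)*(q + 2)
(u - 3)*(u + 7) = u^2 + 4*u - 21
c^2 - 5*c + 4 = (c - 4)*(c - 1)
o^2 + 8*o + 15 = (o + 3)*(o + 5)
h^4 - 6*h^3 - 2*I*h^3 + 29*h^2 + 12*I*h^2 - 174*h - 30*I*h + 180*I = (h - 6)*(h - 6*I)*(h - I)*(h + 5*I)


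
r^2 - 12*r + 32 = (r - 8)*(r - 4)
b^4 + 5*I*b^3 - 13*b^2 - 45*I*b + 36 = (b - 3)*(b + 3)*(b + I)*(b + 4*I)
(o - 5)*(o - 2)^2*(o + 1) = o^4 - 8*o^3 + 15*o^2 + 4*o - 20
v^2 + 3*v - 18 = (v - 3)*(v + 6)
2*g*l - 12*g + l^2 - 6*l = (2*g + l)*(l - 6)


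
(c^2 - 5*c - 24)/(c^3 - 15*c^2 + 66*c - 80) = (c + 3)/(c^2 - 7*c + 10)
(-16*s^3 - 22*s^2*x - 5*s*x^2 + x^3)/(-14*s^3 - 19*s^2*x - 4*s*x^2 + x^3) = (-8*s + x)/(-7*s + x)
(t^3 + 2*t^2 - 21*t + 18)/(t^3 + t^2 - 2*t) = (t^2 + 3*t - 18)/(t*(t + 2))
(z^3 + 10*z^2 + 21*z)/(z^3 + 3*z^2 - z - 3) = z*(z + 7)/(z^2 - 1)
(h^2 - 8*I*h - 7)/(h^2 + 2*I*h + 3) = (h - 7*I)/(h + 3*I)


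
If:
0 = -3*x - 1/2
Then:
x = -1/6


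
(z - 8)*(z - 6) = z^2 - 14*z + 48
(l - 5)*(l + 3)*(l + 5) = l^3 + 3*l^2 - 25*l - 75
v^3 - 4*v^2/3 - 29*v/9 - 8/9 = (v - 8/3)*(v + 1/3)*(v + 1)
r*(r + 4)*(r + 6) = r^3 + 10*r^2 + 24*r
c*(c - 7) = c^2 - 7*c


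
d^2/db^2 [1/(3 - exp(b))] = (-exp(b) - 3)*exp(b)/(exp(b) - 3)^3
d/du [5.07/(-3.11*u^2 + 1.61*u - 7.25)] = (31.5354*u - 8.1627)/(3.11*u^2 - 1.61*u + 7.25)^2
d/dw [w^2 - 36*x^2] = 2*w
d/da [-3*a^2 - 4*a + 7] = -6*a - 4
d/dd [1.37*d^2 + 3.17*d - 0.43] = 2.74*d + 3.17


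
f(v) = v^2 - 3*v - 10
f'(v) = 2*v - 3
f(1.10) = -12.09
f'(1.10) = -0.80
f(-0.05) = -9.85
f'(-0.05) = -3.10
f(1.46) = -12.25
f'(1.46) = -0.08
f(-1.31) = -4.35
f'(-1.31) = -5.62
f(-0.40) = -8.64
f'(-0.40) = -3.80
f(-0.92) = -6.39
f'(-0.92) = -4.84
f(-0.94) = -6.30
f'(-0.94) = -4.88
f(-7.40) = 66.96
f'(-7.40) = -17.80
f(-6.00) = 44.00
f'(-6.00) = -15.00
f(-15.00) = 260.00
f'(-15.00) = -33.00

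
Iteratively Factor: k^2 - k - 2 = (k - 2)*(k + 1)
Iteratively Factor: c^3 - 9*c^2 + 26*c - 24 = (c - 3)*(c^2 - 6*c + 8) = (c - 4)*(c - 3)*(c - 2)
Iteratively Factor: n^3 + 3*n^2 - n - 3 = (n + 3)*(n^2 - 1) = (n - 1)*(n + 3)*(n + 1)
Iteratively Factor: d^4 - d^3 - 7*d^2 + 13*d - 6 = (d - 1)*(d^3 - 7*d + 6) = (d - 1)^2*(d^2 + d - 6) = (d - 1)^2*(d + 3)*(d - 2)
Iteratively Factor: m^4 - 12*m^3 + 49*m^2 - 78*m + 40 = (m - 5)*(m^3 - 7*m^2 + 14*m - 8) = (m - 5)*(m - 2)*(m^2 - 5*m + 4) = (m - 5)*(m - 4)*(m - 2)*(m - 1)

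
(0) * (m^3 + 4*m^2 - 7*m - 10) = 0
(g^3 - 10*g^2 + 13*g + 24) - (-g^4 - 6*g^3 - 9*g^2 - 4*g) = g^4 + 7*g^3 - g^2 + 17*g + 24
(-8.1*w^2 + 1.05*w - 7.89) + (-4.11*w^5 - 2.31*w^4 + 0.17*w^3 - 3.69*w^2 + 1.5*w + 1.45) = -4.11*w^5 - 2.31*w^4 + 0.17*w^3 - 11.79*w^2 + 2.55*w - 6.44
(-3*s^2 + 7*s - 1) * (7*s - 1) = -21*s^3 + 52*s^2 - 14*s + 1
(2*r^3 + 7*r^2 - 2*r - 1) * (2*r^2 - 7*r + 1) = 4*r^5 - 51*r^3 + 19*r^2 + 5*r - 1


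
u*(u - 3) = u^2 - 3*u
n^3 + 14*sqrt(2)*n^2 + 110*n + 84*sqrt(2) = (n + sqrt(2))*(n + 6*sqrt(2))*(n + 7*sqrt(2))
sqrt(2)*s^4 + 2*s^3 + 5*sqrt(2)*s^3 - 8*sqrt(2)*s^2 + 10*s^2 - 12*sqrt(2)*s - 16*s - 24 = (s - 2)*(s + 6)*(s + sqrt(2))*(sqrt(2)*s + sqrt(2))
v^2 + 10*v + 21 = (v + 3)*(v + 7)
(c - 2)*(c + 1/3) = c^2 - 5*c/3 - 2/3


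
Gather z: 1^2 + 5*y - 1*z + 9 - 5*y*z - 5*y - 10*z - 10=z*(-5*y - 11)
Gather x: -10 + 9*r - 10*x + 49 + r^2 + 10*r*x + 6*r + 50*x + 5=r^2 + 15*r + x*(10*r + 40) + 44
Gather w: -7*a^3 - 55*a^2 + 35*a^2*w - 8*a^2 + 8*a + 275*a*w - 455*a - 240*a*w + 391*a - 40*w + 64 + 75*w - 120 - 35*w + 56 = -7*a^3 - 63*a^2 - 56*a + w*(35*a^2 + 35*a)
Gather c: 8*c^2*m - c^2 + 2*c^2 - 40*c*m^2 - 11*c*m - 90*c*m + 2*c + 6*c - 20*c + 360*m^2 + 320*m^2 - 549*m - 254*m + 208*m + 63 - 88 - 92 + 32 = c^2*(8*m + 1) + c*(-40*m^2 - 101*m - 12) + 680*m^2 - 595*m - 85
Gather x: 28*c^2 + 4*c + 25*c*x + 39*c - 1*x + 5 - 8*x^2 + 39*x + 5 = 28*c^2 + 43*c - 8*x^2 + x*(25*c + 38) + 10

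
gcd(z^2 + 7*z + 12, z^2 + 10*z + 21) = z + 3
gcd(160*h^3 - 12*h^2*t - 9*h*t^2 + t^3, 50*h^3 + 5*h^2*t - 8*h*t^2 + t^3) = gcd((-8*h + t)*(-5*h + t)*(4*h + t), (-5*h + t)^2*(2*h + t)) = -5*h + t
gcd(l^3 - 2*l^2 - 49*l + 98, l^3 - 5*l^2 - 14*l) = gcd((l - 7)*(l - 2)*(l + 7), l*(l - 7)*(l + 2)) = l - 7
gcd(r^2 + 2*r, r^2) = r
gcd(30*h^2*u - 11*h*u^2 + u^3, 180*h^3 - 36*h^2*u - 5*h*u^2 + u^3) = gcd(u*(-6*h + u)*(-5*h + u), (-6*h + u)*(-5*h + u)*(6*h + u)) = 30*h^2 - 11*h*u + u^2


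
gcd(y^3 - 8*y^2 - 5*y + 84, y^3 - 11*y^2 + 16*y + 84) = y - 7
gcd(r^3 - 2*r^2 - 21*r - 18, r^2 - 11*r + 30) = r - 6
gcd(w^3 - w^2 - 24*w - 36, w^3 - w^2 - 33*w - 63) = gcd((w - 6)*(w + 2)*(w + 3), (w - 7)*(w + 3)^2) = w + 3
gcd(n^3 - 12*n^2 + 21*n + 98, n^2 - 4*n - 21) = n - 7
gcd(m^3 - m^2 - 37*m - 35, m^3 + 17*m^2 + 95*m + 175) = m + 5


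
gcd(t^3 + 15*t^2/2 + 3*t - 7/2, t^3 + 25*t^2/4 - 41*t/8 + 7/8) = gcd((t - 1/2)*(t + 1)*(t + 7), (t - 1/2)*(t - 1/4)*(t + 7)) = t^2 + 13*t/2 - 7/2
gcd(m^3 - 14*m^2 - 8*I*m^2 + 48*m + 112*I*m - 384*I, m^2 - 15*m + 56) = m - 8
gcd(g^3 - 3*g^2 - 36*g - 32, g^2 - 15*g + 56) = g - 8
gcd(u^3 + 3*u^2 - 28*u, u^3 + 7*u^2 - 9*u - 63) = u + 7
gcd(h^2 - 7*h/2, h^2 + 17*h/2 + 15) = 1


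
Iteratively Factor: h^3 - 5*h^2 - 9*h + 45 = (h - 3)*(h^2 - 2*h - 15) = (h - 3)*(h + 3)*(h - 5)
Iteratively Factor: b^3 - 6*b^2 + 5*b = (b - 5)*(b^2 - b) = (b - 5)*(b - 1)*(b)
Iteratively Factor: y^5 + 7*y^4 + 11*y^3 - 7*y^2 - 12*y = (y)*(y^4 + 7*y^3 + 11*y^2 - 7*y - 12) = y*(y - 1)*(y^3 + 8*y^2 + 19*y + 12) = y*(y - 1)*(y + 1)*(y^2 + 7*y + 12) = y*(y - 1)*(y + 1)*(y + 3)*(y + 4)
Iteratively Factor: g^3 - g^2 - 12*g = (g - 4)*(g^2 + 3*g) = g*(g - 4)*(g + 3)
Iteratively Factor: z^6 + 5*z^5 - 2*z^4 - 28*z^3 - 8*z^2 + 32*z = (z + 2)*(z^5 + 3*z^4 - 8*z^3 - 12*z^2 + 16*z) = (z - 1)*(z + 2)*(z^4 + 4*z^3 - 4*z^2 - 16*z) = (z - 1)*(z + 2)*(z + 4)*(z^3 - 4*z) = z*(z - 1)*(z + 2)*(z + 4)*(z^2 - 4) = z*(z - 2)*(z - 1)*(z + 2)*(z + 4)*(z + 2)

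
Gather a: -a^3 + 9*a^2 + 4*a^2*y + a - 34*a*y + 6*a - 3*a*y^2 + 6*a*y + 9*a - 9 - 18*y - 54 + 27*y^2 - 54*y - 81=-a^3 + a^2*(4*y + 9) + a*(-3*y^2 - 28*y + 16) + 27*y^2 - 72*y - 144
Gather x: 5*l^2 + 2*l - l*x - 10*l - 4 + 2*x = 5*l^2 - 8*l + x*(2 - l) - 4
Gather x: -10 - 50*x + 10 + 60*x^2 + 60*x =60*x^2 + 10*x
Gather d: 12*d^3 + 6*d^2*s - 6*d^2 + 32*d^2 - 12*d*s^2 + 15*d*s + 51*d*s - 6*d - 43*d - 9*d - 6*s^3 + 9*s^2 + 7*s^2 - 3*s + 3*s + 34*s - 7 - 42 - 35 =12*d^3 + d^2*(6*s + 26) + d*(-12*s^2 + 66*s - 58) - 6*s^3 + 16*s^2 + 34*s - 84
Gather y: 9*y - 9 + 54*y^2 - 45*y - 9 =54*y^2 - 36*y - 18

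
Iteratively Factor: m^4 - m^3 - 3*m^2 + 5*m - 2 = (m - 1)*(m^3 - 3*m + 2) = (m - 1)^2*(m^2 + m - 2) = (m - 1)^2*(m + 2)*(m - 1)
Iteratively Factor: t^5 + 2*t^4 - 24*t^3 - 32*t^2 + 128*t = (t)*(t^4 + 2*t^3 - 24*t^2 - 32*t + 128) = t*(t + 4)*(t^3 - 2*t^2 - 16*t + 32) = t*(t + 4)^2*(t^2 - 6*t + 8) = t*(t - 2)*(t + 4)^2*(t - 4)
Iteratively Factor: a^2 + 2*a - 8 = (a - 2)*(a + 4)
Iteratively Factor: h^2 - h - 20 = (h - 5)*(h + 4)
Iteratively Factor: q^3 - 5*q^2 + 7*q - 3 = (q - 1)*(q^2 - 4*q + 3) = (q - 3)*(q - 1)*(q - 1)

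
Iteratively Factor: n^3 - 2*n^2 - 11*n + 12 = (n - 1)*(n^2 - n - 12) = (n - 1)*(n + 3)*(n - 4)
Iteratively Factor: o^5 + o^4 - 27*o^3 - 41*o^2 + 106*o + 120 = (o + 3)*(o^4 - 2*o^3 - 21*o^2 + 22*o + 40) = (o - 5)*(o + 3)*(o^3 + 3*o^2 - 6*o - 8) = (o - 5)*(o + 3)*(o + 4)*(o^2 - o - 2) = (o - 5)*(o + 1)*(o + 3)*(o + 4)*(o - 2)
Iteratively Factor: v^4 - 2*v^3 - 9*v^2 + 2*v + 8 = (v - 1)*(v^3 - v^2 - 10*v - 8) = (v - 4)*(v - 1)*(v^2 + 3*v + 2) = (v - 4)*(v - 1)*(v + 2)*(v + 1)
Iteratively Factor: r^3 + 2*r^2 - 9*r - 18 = (r - 3)*(r^2 + 5*r + 6) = (r - 3)*(r + 2)*(r + 3)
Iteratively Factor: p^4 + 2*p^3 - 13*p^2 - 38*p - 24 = (p + 3)*(p^3 - p^2 - 10*p - 8) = (p - 4)*(p + 3)*(p^2 + 3*p + 2) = (p - 4)*(p + 2)*(p + 3)*(p + 1)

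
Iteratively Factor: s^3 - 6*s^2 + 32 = (s - 4)*(s^2 - 2*s - 8) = (s - 4)*(s + 2)*(s - 4)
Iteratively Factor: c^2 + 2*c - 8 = (c - 2)*(c + 4)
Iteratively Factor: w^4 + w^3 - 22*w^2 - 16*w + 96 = (w - 4)*(w^3 + 5*w^2 - 2*w - 24) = (w - 4)*(w + 4)*(w^2 + w - 6) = (w - 4)*(w - 2)*(w + 4)*(w + 3)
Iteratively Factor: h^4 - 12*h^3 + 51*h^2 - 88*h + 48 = (h - 1)*(h^3 - 11*h^2 + 40*h - 48) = (h - 4)*(h - 1)*(h^2 - 7*h + 12) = (h - 4)^2*(h - 1)*(h - 3)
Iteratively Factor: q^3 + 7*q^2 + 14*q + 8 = (q + 1)*(q^2 + 6*q + 8) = (q + 1)*(q + 4)*(q + 2)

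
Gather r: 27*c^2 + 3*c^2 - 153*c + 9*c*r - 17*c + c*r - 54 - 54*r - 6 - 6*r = 30*c^2 - 170*c + r*(10*c - 60) - 60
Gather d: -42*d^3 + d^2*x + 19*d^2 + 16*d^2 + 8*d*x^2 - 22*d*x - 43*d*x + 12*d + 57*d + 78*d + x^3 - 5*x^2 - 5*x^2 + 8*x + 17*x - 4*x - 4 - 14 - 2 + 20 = -42*d^3 + d^2*(x + 35) + d*(8*x^2 - 65*x + 147) + x^3 - 10*x^2 + 21*x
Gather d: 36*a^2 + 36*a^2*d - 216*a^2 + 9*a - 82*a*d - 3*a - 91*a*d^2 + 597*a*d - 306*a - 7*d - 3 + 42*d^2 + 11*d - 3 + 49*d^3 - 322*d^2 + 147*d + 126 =-180*a^2 - 300*a + 49*d^3 + d^2*(-91*a - 280) + d*(36*a^2 + 515*a + 151) + 120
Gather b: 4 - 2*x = 4 - 2*x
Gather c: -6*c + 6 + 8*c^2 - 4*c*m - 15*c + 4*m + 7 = 8*c^2 + c*(-4*m - 21) + 4*m + 13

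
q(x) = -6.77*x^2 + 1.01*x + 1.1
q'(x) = 1.01 - 13.54*x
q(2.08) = -26.09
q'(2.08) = -27.15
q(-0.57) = -1.68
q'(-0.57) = 8.73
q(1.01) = -4.79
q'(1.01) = -12.67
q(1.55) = -13.60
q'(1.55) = -19.98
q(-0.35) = -0.08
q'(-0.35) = 5.75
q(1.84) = -19.96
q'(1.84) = -23.90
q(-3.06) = -65.38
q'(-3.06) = 42.44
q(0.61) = -0.80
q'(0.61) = -7.25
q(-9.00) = -556.36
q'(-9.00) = 122.87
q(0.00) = 1.10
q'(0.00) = 1.01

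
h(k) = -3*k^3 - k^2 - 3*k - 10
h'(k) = -9*k^2 - 2*k - 3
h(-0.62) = -7.81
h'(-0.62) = -5.22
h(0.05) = -10.15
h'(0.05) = -3.12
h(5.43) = -536.08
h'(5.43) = -279.22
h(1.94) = -41.49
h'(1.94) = -40.75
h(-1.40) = 0.47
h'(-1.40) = -17.84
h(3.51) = -162.58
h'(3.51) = -120.90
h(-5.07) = 370.48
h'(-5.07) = -224.20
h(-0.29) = -9.14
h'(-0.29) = -3.18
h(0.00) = -10.00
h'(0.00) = -3.00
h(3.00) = -109.00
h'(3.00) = -90.00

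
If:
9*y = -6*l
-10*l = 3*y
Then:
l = 0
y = 0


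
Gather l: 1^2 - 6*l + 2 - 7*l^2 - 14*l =-7*l^2 - 20*l + 3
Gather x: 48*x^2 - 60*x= 48*x^2 - 60*x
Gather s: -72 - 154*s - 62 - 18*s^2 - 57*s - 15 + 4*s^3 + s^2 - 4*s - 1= 4*s^3 - 17*s^2 - 215*s - 150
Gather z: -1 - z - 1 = -z - 2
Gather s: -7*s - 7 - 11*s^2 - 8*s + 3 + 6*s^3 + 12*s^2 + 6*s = 6*s^3 + s^2 - 9*s - 4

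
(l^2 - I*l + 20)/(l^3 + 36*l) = (l^2 - I*l + 20)/(l*(l^2 + 36))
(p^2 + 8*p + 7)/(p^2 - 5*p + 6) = (p^2 + 8*p + 7)/(p^2 - 5*p + 6)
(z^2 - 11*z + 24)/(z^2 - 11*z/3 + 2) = 3*(z - 8)/(3*z - 2)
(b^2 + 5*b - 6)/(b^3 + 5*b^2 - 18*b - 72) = (b - 1)/(b^2 - b - 12)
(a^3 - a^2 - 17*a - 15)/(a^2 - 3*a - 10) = (a^2 + 4*a + 3)/(a + 2)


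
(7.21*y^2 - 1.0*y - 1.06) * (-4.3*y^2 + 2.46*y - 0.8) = -31.003*y^4 + 22.0366*y^3 - 3.67*y^2 - 1.8076*y + 0.848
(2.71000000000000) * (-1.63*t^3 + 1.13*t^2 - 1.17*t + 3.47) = -4.4173*t^3 + 3.0623*t^2 - 3.1707*t + 9.4037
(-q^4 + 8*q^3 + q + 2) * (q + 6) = -q^5 + 2*q^4 + 48*q^3 + q^2 + 8*q + 12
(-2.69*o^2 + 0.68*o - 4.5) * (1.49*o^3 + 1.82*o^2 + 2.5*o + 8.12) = -4.0081*o^5 - 3.8826*o^4 - 12.1924*o^3 - 28.3328*o^2 - 5.7284*o - 36.54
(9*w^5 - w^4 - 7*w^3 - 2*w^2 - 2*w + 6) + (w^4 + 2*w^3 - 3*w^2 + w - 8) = 9*w^5 - 5*w^3 - 5*w^2 - w - 2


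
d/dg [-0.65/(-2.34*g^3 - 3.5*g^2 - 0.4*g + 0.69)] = (-4.563*g^2 - 4.55*g - 0.26)/(2.34*g^3 + 3.5*g^2 + 0.4*g - 0.69)^2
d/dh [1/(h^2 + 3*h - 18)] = (-2*h - 3)/(h^2 + 3*h - 18)^2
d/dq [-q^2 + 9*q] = 9 - 2*q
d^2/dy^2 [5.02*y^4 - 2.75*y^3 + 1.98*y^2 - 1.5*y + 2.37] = 60.24*y^2 - 16.5*y + 3.96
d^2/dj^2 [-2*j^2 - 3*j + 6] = -4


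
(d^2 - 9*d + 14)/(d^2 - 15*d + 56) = (d - 2)/(d - 8)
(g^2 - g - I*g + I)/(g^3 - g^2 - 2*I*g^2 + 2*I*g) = (g - I)/(g*(g - 2*I))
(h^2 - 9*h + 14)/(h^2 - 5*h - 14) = (h - 2)/(h + 2)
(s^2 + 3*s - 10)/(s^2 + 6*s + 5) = (s - 2)/(s + 1)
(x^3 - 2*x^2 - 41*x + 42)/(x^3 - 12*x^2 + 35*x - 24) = (x^2 - x - 42)/(x^2 - 11*x + 24)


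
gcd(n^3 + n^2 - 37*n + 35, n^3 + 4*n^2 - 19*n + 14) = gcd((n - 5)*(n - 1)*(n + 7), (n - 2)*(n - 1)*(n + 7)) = n^2 + 6*n - 7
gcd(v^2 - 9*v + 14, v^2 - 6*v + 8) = v - 2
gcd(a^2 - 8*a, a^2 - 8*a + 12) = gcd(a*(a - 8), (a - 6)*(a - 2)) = 1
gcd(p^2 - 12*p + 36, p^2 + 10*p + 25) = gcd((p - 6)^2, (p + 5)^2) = 1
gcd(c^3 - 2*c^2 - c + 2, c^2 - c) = c - 1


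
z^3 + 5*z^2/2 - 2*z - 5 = (z + 5/2)*(z - sqrt(2))*(z + sqrt(2))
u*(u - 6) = u^2 - 6*u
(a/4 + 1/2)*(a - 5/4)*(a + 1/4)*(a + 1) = a^4/4 + a^3/2 - 21*a^2/64 - 47*a/64 - 5/32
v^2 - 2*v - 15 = (v - 5)*(v + 3)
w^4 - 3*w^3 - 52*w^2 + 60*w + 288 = (w - 8)*(w - 3)*(w + 2)*(w + 6)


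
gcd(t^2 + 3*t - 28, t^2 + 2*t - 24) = t - 4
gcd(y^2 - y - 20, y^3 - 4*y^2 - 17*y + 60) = y^2 - y - 20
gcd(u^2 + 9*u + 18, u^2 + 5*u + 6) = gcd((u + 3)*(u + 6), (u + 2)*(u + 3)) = u + 3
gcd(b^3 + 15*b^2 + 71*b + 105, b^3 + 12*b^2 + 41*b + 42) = b^2 + 10*b + 21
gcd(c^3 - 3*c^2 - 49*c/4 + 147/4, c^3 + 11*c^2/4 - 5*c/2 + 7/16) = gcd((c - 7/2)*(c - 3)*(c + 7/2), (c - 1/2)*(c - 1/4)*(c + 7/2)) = c + 7/2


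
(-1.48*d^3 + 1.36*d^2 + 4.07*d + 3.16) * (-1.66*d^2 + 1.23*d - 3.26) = 2.4568*d^5 - 4.078*d^4 - 0.258599999999999*d^3 - 4.6731*d^2 - 9.3814*d - 10.3016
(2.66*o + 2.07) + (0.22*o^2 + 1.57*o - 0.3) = 0.22*o^2 + 4.23*o + 1.77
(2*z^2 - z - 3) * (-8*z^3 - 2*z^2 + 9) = -16*z^5 + 4*z^4 + 26*z^3 + 24*z^2 - 9*z - 27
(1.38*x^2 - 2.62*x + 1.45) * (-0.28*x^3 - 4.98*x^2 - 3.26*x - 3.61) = -0.3864*x^5 - 6.1388*x^4 + 8.1428*x^3 - 3.6616*x^2 + 4.7312*x - 5.2345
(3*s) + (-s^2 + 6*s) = -s^2 + 9*s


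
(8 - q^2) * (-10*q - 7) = 10*q^3 + 7*q^2 - 80*q - 56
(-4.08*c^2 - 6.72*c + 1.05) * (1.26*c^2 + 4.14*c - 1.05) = -5.1408*c^4 - 25.3584*c^3 - 22.2138*c^2 + 11.403*c - 1.1025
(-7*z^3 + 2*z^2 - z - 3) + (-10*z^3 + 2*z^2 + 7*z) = -17*z^3 + 4*z^2 + 6*z - 3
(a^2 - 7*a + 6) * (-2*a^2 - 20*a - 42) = -2*a^4 - 6*a^3 + 86*a^2 + 174*a - 252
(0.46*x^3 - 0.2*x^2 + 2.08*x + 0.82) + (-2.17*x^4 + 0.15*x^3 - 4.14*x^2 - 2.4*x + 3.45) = -2.17*x^4 + 0.61*x^3 - 4.34*x^2 - 0.32*x + 4.27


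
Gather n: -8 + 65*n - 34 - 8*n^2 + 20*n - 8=-8*n^2 + 85*n - 50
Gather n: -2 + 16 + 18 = 32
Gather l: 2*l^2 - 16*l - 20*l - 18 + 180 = 2*l^2 - 36*l + 162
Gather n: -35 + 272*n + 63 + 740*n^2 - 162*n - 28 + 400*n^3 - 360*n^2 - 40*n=400*n^3 + 380*n^2 + 70*n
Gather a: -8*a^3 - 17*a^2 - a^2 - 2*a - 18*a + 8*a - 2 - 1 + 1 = -8*a^3 - 18*a^2 - 12*a - 2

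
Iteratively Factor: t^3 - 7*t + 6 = (t - 1)*(t^2 + t - 6) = (t - 1)*(t + 3)*(t - 2)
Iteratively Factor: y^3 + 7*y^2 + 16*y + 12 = (y + 3)*(y^2 + 4*y + 4) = (y + 2)*(y + 3)*(y + 2)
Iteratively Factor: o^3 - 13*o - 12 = (o + 1)*(o^2 - o - 12) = (o + 1)*(o + 3)*(o - 4)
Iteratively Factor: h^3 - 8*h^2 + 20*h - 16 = (h - 2)*(h^2 - 6*h + 8) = (h - 2)^2*(h - 4)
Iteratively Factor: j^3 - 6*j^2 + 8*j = (j - 2)*(j^2 - 4*j) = (j - 4)*(j - 2)*(j)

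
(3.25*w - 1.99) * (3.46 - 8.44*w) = -27.43*w^2 + 28.0406*w - 6.8854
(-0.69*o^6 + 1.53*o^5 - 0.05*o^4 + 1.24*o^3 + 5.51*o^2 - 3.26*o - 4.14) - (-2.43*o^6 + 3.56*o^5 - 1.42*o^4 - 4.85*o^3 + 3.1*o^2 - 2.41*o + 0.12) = 1.74*o^6 - 2.03*o^5 + 1.37*o^4 + 6.09*o^3 + 2.41*o^2 - 0.85*o - 4.26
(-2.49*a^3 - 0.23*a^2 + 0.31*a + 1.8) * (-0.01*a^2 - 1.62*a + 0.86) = 0.0249*a^5 + 4.0361*a^4 - 1.7719*a^3 - 0.718*a^2 - 2.6494*a + 1.548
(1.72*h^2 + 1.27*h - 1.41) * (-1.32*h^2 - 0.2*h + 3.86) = -2.2704*h^4 - 2.0204*h^3 + 8.2464*h^2 + 5.1842*h - 5.4426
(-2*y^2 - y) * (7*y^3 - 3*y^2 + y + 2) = -14*y^5 - y^4 + y^3 - 5*y^2 - 2*y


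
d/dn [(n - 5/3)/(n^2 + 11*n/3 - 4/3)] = (-9*n^2 + 30*n + 43)/(9*n^4 + 66*n^3 + 97*n^2 - 88*n + 16)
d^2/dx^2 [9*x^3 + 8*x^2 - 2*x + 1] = 54*x + 16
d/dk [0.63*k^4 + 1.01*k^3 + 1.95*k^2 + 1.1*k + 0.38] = 2.52*k^3 + 3.03*k^2 + 3.9*k + 1.1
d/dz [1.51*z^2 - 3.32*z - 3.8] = 3.02*z - 3.32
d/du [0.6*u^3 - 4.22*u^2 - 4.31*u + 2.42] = 1.8*u^2 - 8.44*u - 4.31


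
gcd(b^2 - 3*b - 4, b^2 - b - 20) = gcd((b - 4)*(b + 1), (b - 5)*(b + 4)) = 1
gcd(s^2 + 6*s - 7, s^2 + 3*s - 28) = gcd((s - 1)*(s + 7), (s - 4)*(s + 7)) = s + 7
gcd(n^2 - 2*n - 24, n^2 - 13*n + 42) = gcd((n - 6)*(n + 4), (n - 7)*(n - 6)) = n - 6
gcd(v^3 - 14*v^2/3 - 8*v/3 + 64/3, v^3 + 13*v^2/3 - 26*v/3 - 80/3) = v^2 - 2*v/3 - 16/3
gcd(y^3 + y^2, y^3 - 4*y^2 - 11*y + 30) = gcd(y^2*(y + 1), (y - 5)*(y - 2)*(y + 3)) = 1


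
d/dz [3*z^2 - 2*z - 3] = 6*z - 2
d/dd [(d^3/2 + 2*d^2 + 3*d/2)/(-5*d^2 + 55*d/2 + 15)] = 2*(-d^4 + 11*d^3 + 34*d^2 + 24*d + 9)/(5*(4*d^4 - 44*d^3 + 97*d^2 + 132*d + 36))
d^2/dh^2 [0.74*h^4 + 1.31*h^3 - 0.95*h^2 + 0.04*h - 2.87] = 8.88*h^2 + 7.86*h - 1.9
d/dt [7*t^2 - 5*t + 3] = 14*t - 5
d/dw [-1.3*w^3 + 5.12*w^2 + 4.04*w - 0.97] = -3.9*w^2 + 10.24*w + 4.04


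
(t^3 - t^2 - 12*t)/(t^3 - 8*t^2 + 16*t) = (t + 3)/(t - 4)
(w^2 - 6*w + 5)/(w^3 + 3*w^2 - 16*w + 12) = (w - 5)/(w^2 + 4*w - 12)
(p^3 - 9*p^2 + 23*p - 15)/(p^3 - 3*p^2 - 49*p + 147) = (p^2 - 6*p + 5)/(p^2 - 49)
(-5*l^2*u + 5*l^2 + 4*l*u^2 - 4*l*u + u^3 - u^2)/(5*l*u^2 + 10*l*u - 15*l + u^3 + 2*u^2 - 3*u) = (-l + u)/(u + 3)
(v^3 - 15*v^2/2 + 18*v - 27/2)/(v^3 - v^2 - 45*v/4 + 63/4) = 2*(v - 3)/(2*v + 7)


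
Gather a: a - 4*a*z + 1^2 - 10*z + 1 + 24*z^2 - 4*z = a*(1 - 4*z) + 24*z^2 - 14*z + 2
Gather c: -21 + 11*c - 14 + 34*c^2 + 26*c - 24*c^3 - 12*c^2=-24*c^3 + 22*c^2 + 37*c - 35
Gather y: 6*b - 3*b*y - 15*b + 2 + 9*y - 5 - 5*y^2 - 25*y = -9*b - 5*y^2 + y*(-3*b - 16) - 3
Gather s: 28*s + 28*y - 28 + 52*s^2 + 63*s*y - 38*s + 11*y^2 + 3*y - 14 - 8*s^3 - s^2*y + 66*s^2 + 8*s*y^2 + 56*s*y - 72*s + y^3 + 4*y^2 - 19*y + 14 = -8*s^3 + s^2*(118 - y) + s*(8*y^2 + 119*y - 82) + y^3 + 15*y^2 + 12*y - 28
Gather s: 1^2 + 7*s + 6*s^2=6*s^2 + 7*s + 1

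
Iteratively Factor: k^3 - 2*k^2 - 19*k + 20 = (k + 4)*(k^2 - 6*k + 5) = (k - 1)*(k + 4)*(k - 5)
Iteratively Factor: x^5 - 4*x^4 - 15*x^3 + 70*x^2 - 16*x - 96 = (x + 1)*(x^4 - 5*x^3 - 10*x^2 + 80*x - 96) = (x + 1)*(x + 4)*(x^3 - 9*x^2 + 26*x - 24) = (x - 3)*(x + 1)*(x + 4)*(x^2 - 6*x + 8) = (x - 4)*(x - 3)*(x + 1)*(x + 4)*(x - 2)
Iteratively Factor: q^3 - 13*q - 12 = (q + 1)*(q^2 - q - 12) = (q - 4)*(q + 1)*(q + 3)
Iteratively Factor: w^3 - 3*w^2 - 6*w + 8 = (w + 2)*(w^2 - 5*w + 4) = (w - 4)*(w + 2)*(w - 1)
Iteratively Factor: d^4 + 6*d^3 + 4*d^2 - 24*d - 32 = (d + 4)*(d^3 + 2*d^2 - 4*d - 8) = (d - 2)*(d + 4)*(d^2 + 4*d + 4) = (d - 2)*(d + 2)*(d + 4)*(d + 2)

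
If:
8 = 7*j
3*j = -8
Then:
No Solution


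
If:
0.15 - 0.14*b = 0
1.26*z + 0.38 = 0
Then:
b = 1.07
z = -0.30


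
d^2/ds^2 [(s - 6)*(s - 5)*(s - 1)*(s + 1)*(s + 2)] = 20*s^3 - 108*s^2 + 42*s + 138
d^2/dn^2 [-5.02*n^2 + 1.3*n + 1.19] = -10.0400000000000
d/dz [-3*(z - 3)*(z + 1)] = 6 - 6*z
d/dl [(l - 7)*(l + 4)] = 2*l - 3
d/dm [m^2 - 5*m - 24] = 2*m - 5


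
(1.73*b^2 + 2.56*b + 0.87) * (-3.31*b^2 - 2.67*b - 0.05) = -5.7263*b^4 - 13.0927*b^3 - 9.8014*b^2 - 2.4509*b - 0.0435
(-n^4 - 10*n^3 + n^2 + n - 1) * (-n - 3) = n^5 + 13*n^4 + 29*n^3 - 4*n^2 - 2*n + 3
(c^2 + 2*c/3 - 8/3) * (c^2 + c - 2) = c^4 + 5*c^3/3 - 4*c^2 - 4*c + 16/3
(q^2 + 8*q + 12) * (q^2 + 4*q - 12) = q^4 + 12*q^3 + 32*q^2 - 48*q - 144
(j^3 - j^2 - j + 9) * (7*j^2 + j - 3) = 7*j^5 - 6*j^4 - 11*j^3 + 65*j^2 + 12*j - 27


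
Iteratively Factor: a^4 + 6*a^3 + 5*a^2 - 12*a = (a)*(a^3 + 6*a^2 + 5*a - 12) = a*(a + 4)*(a^2 + 2*a - 3) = a*(a - 1)*(a + 4)*(a + 3)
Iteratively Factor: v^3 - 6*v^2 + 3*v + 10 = (v + 1)*(v^2 - 7*v + 10) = (v - 2)*(v + 1)*(v - 5)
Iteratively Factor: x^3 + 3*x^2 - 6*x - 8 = (x - 2)*(x^2 + 5*x + 4) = (x - 2)*(x + 1)*(x + 4)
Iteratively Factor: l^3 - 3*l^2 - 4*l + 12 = (l + 2)*(l^2 - 5*l + 6) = (l - 2)*(l + 2)*(l - 3)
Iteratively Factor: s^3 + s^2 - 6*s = (s - 2)*(s^2 + 3*s) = s*(s - 2)*(s + 3)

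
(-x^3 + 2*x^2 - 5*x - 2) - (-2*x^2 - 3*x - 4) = -x^3 + 4*x^2 - 2*x + 2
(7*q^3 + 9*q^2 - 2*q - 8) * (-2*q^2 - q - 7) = -14*q^5 - 25*q^4 - 54*q^3 - 45*q^2 + 22*q + 56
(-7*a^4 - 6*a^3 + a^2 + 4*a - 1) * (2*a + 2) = -14*a^5 - 26*a^4 - 10*a^3 + 10*a^2 + 6*a - 2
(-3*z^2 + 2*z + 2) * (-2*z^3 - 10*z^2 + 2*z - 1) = 6*z^5 + 26*z^4 - 30*z^3 - 13*z^2 + 2*z - 2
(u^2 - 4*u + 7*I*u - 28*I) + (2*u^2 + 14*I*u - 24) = 3*u^2 - 4*u + 21*I*u - 24 - 28*I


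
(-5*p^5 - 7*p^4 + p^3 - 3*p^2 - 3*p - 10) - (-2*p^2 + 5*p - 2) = -5*p^5 - 7*p^4 + p^3 - p^2 - 8*p - 8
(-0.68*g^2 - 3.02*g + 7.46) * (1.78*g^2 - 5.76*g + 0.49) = -1.2104*g^4 - 1.4588*g^3 + 30.3408*g^2 - 44.4494*g + 3.6554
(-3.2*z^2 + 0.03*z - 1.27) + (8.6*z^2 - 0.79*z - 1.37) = 5.4*z^2 - 0.76*z - 2.64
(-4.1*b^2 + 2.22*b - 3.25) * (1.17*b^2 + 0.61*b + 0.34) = -4.797*b^4 + 0.0964*b^3 - 3.8423*b^2 - 1.2277*b - 1.105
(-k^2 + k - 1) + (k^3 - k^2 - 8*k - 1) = k^3 - 2*k^2 - 7*k - 2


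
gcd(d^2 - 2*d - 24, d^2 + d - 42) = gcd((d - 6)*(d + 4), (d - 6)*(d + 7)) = d - 6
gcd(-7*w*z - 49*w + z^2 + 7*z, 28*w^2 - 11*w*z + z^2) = -7*w + z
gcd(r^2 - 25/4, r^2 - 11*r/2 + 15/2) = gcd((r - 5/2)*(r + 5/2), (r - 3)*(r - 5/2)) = r - 5/2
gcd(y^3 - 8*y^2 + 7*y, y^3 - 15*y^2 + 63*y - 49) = y^2 - 8*y + 7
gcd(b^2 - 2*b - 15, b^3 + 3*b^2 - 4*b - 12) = b + 3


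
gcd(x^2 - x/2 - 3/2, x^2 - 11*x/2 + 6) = x - 3/2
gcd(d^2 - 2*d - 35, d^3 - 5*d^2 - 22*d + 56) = d - 7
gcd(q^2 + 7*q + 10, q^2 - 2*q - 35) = q + 5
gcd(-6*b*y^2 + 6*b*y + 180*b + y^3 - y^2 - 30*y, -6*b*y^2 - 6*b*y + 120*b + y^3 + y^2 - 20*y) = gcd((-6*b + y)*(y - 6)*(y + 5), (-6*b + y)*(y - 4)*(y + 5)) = -6*b*y - 30*b + y^2 + 5*y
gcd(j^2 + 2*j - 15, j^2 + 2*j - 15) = j^2 + 2*j - 15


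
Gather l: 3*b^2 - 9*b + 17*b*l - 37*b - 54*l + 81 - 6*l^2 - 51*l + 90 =3*b^2 - 46*b - 6*l^2 + l*(17*b - 105) + 171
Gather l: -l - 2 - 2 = -l - 4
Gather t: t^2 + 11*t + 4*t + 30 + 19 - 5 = t^2 + 15*t + 44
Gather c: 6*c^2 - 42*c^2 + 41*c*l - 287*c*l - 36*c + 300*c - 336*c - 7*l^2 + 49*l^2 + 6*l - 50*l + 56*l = -36*c^2 + c*(-246*l - 72) + 42*l^2 + 12*l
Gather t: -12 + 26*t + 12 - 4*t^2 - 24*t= -4*t^2 + 2*t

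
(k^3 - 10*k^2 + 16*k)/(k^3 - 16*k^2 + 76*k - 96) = k/(k - 6)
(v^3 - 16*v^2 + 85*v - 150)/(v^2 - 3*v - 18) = (v^2 - 10*v + 25)/(v + 3)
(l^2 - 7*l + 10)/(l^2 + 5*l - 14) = (l - 5)/(l + 7)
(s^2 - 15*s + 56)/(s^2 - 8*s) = (s - 7)/s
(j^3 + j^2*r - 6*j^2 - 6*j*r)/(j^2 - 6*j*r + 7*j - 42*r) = j*(j^2 + j*r - 6*j - 6*r)/(j^2 - 6*j*r + 7*j - 42*r)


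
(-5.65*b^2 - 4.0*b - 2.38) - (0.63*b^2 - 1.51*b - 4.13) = -6.28*b^2 - 2.49*b + 1.75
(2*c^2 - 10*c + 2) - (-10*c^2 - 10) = 12*c^2 - 10*c + 12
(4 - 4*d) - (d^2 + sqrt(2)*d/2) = -d^2 - 4*d - sqrt(2)*d/2 + 4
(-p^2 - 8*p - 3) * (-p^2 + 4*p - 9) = p^4 + 4*p^3 - 20*p^2 + 60*p + 27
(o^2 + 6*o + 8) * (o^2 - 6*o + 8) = o^4 - 20*o^2 + 64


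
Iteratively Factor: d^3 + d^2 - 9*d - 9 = (d - 3)*(d^2 + 4*d + 3) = (d - 3)*(d + 1)*(d + 3)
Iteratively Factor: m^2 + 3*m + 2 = (m + 2)*(m + 1)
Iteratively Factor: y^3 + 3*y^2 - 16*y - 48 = (y - 4)*(y^2 + 7*y + 12) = (y - 4)*(y + 4)*(y + 3)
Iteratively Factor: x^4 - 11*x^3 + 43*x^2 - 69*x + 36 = (x - 3)*(x^3 - 8*x^2 + 19*x - 12) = (x - 3)*(x - 1)*(x^2 - 7*x + 12) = (x - 4)*(x - 3)*(x - 1)*(x - 3)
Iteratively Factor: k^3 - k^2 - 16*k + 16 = (k + 4)*(k^2 - 5*k + 4) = (k - 4)*(k + 4)*(k - 1)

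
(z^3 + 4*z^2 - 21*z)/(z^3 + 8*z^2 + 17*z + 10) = z*(z^2 + 4*z - 21)/(z^3 + 8*z^2 + 17*z + 10)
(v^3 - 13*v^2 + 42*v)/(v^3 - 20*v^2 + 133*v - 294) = v/(v - 7)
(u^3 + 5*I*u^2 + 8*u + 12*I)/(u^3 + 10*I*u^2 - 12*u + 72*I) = (u + I)/(u + 6*I)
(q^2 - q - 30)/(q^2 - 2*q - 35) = (q - 6)/(q - 7)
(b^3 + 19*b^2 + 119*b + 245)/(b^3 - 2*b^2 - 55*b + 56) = (b^2 + 12*b + 35)/(b^2 - 9*b + 8)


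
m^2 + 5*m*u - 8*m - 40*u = (m - 8)*(m + 5*u)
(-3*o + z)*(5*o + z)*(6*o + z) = -90*o^3 - 3*o^2*z + 8*o*z^2 + z^3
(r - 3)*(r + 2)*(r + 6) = r^3 + 5*r^2 - 12*r - 36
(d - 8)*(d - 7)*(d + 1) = d^3 - 14*d^2 + 41*d + 56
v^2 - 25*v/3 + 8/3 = (v - 8)*(v - 1/3)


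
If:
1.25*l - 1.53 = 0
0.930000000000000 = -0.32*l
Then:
No Solution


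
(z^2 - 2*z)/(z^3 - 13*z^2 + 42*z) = (z - 2)/(z^2 - 13*z + 42)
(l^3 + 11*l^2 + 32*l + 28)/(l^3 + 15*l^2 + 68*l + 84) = (l + 2)/(l + 6)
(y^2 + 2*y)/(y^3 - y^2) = (y + 2)/(y*(y - 1))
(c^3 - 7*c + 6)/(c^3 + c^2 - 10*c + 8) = (c + 3)/(c + 4)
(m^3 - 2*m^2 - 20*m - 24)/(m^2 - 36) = (m^2 + 4*m + 4)/(m + 6)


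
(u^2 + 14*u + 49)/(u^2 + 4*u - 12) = (u^2 + 14*u + 49)/(u^2 + 4*u - 12)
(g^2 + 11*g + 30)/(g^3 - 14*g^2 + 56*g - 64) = (g^2 + 11*g + 30)/(g^3 - 14*g^2 + 56*g - 64)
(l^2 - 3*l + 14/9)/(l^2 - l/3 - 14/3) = (l - 2/3)/(l + 2)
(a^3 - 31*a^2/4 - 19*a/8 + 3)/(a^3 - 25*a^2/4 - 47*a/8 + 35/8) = (4*a^2 - 29*a - 24)/(4*a^2 - 23*a - 35)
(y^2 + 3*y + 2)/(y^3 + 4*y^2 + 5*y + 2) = 1/(y + 1)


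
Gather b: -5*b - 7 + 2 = -5*b - 5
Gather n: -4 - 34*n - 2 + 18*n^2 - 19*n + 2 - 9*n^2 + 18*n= 9*n^2 - 35*n - 4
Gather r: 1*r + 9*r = 10*r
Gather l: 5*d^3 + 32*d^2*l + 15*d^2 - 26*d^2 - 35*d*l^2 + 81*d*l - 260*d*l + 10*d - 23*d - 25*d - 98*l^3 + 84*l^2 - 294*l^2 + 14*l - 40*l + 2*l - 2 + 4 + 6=5*d^3 - 11*d^2 - 38*d - 98*l^3 + l^2*(-35*d - 210) + l*(32*d^2 - 179*d - 24) + 8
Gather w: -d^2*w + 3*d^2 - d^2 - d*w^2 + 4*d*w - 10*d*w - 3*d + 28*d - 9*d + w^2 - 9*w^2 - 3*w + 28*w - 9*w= 2*d^2 + 16*d + w^2*(-d - 8) + w*(-d^2 - 6*d + 16)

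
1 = 1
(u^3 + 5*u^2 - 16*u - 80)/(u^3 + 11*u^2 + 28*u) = (u^2 + u - 20)/(u*(u + 7))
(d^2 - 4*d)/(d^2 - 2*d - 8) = d/(d + 2)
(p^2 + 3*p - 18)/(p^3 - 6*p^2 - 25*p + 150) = (p^2 + 3*p - 18)/(p^3 - 6*p^2 - 25*p + 150)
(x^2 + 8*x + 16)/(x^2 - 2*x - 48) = (x^2 + 8*x + 16)/(x^2 - 2*x - 48)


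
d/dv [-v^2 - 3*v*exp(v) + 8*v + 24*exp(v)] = -3*v*exp(v) - 2*v + 21*exp(v) + 8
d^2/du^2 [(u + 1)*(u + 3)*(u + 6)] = 6*u + 20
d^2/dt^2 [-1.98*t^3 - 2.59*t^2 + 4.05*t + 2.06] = -11.88*t - 5.18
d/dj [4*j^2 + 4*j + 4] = 8*j + 4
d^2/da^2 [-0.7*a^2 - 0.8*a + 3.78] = -1.40000000000000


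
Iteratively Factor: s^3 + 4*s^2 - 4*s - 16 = (s + 4)*(s^2 - 4) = (s + 2)*(s + 4)*(s - 2)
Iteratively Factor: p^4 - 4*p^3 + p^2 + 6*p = (p - 2)*(p^3 - 2*p^2 - 3*p) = p*(p - 2)*(p^2 - 2*p - 3) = p*(p - 3)*(p - 2)*(p + 1)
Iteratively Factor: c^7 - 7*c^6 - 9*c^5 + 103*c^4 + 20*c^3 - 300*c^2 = (c - 5)*(c^6 - 2*c^5 - 19*c^4 + 8*c^3 + 60*c^2) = (c - 5)*(c + 2)*(c^5 - 4*c^4 - 11*c^3 + 30*c^2) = (c - 5)*(c - 2)*(c + 2)*(c^4 - 2*c^3 - 15*c^2) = c*(c - 5)*(c - 2)*(c + 2)*(c^3 - 2*c^2 - 15*c) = c^2*(c - 5)*(c - 2)*(c + 2)*(c^2 - 2*c - 15) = c^2*(c - 5)*(c - 2)*(c + 2)*(c + 3)*(c - 5)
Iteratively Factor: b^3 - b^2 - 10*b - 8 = (b + 2)*(b^2 - 3*b - 4) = (b + 1)*(b + 2)*(b - 4)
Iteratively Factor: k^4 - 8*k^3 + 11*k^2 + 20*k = (k - 4)*(k^3 - 4*k^2 - 5*k) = (k - 4)*(k + 1)*(k^2 - 5*k) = (k - 5)*(k - 4)*(k + 1)*(k)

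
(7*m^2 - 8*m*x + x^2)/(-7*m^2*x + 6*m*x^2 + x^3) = (-7*m + x)/(x*(7*m + x))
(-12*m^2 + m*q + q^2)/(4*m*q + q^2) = (-3*m + q)/q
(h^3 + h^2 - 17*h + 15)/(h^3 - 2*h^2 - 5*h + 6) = (h + 5)/(h + 2)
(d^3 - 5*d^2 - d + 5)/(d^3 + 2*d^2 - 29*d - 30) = (d - 1)/(d + 6)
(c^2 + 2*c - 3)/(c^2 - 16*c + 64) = (c^2 + 2*c - 3)/(c^2 - 16*c + 64)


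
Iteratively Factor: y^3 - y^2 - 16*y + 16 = (y - 1)*(y^2 - 16) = (y - 4)*(y - 1)*(y + 4)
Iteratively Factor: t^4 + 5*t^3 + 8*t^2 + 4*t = (t + 1)*(t^3 + 4*t^2 + 4*t) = (t + 1)*(t + 2)*(t^2 + 2*t) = t*(t + 1)*(t + 2)*(t + 2)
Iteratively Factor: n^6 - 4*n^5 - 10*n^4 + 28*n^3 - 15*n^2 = (n - 5)*(n^5 + n^4 - 5*n^3 + 3*n^2) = n*(n - 5)*(n^4 + n^3 - 5*n^2 + 3*n) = n*(n - 5)*(n - 1)*(n^3 + 2*n^2 - 3*n) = n^2*(n - 5)*(n - 1)*(n^2 + 2*n - 3) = n^2*(n - 5)*(n - 1)*(n + 3)*(n - 1)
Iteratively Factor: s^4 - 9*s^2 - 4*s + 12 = (s + 2)*(s^3 - 2*s^2 - 5*s + 6) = (s - 1)*(s + 2)*(s^2 - s - 6) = (s - 3)*(s - 1)*(s + 2)*(s + 2)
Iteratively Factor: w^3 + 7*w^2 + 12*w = (w + 3)*(w^2 + 4*w) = w*(w + 3)*(w + 4)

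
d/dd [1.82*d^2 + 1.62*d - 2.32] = 3.64*d + 1.62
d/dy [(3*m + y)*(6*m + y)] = 9*m + 2*y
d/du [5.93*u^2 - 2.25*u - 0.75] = 11.86*u - 2.25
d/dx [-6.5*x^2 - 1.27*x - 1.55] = -13.0*x - 1.27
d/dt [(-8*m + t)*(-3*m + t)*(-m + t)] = 35*m^2 - 24*m*t + 3*t^2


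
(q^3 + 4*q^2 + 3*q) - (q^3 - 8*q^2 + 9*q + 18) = 12*q^2 - 6*q - 18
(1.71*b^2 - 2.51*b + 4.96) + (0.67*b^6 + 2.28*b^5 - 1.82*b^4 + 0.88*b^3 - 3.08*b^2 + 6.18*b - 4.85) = 0.67*b^6 + 2.28*b^5 - 1.82*b^4 + 0.88*b^3 - 1.37*b^2 + 3.67*b + 0.11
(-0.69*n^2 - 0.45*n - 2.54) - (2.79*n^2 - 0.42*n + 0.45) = -3.48*n^2 - 0.03*n - 2.99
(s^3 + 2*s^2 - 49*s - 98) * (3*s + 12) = 3*s^4 + 18*s^3 - 123*s^2 - 882*s - 1176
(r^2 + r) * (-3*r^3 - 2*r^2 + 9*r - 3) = -3*r^5 - 5*r^4 + 7*r^3 + 6*r^2 - 3*r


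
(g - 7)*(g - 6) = g^2 - 13*g + 42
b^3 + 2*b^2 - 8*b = b*(b - 2)*(b + 4)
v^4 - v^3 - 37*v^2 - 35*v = v*(v - 7)*(v + 1)*(v + 5)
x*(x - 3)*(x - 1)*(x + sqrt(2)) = x^4 - 4*x^3 + sqrt(2)*x^3 - 4*sqrt(2)*x^2 + 3*x^2 + 3*sqrt(2)*x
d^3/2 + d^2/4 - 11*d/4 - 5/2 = (d/2 + 1)*(d - 5/2)*(d + 1)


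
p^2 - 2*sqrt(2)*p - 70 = (p - 7*sqrt(2))*(p + 5*sqrt(2))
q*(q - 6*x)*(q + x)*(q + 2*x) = q^4 - 3*q^3*x - 16*q^2*x^2 - 12*q*x^3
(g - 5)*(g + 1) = g^2 - 4*g - 5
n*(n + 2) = n^2 + 2*n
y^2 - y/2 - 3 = (y - 2)*(y + 3/2)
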